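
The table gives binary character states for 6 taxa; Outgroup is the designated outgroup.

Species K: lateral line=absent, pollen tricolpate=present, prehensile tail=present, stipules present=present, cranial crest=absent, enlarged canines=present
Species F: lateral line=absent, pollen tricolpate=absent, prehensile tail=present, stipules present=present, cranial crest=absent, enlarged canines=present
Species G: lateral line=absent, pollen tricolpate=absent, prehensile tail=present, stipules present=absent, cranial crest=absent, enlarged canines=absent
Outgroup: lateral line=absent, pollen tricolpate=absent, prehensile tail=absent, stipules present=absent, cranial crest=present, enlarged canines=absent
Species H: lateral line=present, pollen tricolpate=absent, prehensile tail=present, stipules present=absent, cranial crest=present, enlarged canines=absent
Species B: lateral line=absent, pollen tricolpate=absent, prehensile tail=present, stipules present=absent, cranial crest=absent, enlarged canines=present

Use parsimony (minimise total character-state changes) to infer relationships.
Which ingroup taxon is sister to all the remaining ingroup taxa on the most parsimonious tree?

Character polarity is set by the outgroup: the derived state is whichever differs from the outgroup's state, so for cranial crest the derived state is 'absent', and for the remaining characters it is 'present'.
lateral line (derived state 'present') is unique to Species H (autapomorphy; uninformative for grouping).
pollen tricolpate: derived state 'present' in Species K only — an autapomorphy, so it tells us nothing about relationships among taxa.
prehensile tail (derived state 'present') is shared by all ingroup taxa — unites the whole ingroup.
stipules present: derived state 'present' in Species F and Species K only — synapomorphy for {Species F, Species K}.
cranial crest (derived state 'absent') is shared by Species B, Species F, Species G, and Species K — a synapomorphy uniting that clade.
enlarged canines: derived state 'present' in Species B, Species F, and Species K only — synapomorphy for {Species B, Species F, Species K}.
Most parsimonious ingroup topology: (Species H,(Species G,((Species K,Species F),Species B))).
Species H is sister to the clade containing all other ingroup taxa, so it is the earliest-diverging (most basal) ingroup lineage.

Species H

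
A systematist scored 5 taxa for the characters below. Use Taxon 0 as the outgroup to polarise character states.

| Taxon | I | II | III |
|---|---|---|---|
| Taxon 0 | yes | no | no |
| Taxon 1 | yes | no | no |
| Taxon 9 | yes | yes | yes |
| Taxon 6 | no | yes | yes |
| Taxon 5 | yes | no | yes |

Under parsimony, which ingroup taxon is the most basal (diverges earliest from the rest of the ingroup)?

Taxon 1

Character polarity is set by the outgroup: the derived state is whichever differs from the outgroup's state, so for I the derived state is 'no', and for the remaining characters it is 'yes'.
I (derived state 'no') is unique to Taxon 6 (autapomorphy; uninformative for grouping).
II: derived state 'yes' in Taxon 6 and Taxon 9 only — synapomorphy for {Taxon 6, Taxon 9}.
III (derived state 'yes') is shared by Taxon 5, Taxon 6, and Taxon 9 — a synapomorphy uniting that clade.
Most parsimonious ingroup topology: (Taxon 1,((Taxon 6,Taxon 9),Taxon 5)).
Taxon 1 is sister to the clade containing all other ingroup taxa, so it is the earliest-diverging (most basal) ingroup lineage.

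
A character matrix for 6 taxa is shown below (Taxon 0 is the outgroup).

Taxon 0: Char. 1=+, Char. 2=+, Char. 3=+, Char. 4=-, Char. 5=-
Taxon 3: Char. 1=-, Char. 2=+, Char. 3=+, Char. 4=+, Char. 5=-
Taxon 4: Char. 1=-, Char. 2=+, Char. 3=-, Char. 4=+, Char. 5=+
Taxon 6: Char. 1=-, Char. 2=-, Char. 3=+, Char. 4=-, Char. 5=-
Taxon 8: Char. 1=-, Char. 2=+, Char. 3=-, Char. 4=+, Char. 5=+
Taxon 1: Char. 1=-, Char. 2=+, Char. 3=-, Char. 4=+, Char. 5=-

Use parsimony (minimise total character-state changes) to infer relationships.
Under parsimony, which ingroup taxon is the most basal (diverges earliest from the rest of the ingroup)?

Taxon 6

Character polarity is set by the outgroup: the derived state is whichever differs from the outgroup's state, so for Char. 1, Char. 2, Char. 3 the derived state is '-', and for the remaining characters it is '+'.
All ingroup taxa share the derived state '-' for Char. 1; it defines the ingroup but does not resolve relationships within it.
Char. 2: derived state '-' in Taxon 6 only — an autapomorphy, so it tells us nothing about relationships among taxa.
Char. 3 (derived state '-') is shared by Taxon 1, Taxon 4, and Taxon 8 — a synapomorphy uniting that clade.
Only Taxon 1, Taxon 3, Taxon 4, and Taxon 8 show the derived state '+' for Char. 4, supporting them as a clade.
Char. 5 (derived state '+') is shared by Taxon 4 and Taxon 8 — a synapomorphy uniting that clade.
Most parsimonious ingroup topology: ((Taxon 3,((Taxon 4,Taxon 8),Taxon 1)),Taxon 6).
Taxon 6 is sister to the clade containing all other ingroup taxa, so it is the earliest-diverging (most basal) ingroup lineage.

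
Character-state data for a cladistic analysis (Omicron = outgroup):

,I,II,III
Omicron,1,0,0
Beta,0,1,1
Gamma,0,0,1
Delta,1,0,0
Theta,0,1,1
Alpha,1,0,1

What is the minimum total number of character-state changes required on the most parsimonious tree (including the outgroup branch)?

Character polarity is set by the outgroup: the derived state is whichever differs from the outgroup's state, so for I the derived state is '0', and for the remaining characters it is '1'.
I (derived state '0') is shared by Beta, Gamma, and Theta — a synapomorphy uniting that clade.
II: derived state '1' in Beta and Theta only — synapomorphy for {Beta, Theta}.
Only Alpha, Beta, Gamma, and Theta show the derived state '1' for III, supporting them as a clade.
Most parsimonious ingroup topology: ((((Beta,Theta),Gamma),Alpha),Delta).
Changes per character on this tree: I: 1; II: 1; III: 1.
Total = 3.

3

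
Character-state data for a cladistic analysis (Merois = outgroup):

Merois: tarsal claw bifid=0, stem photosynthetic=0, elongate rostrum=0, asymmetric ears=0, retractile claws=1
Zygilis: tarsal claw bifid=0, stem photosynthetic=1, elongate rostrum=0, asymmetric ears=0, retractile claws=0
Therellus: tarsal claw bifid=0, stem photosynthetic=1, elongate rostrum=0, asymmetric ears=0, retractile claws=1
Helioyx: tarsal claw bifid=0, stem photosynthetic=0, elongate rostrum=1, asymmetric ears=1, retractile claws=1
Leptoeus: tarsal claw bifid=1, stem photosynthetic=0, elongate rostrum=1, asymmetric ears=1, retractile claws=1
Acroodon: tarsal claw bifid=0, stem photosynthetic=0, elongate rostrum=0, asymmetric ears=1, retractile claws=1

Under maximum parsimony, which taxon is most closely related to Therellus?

Character polarity is set by the outgroup: the derived state is whichever differs from the outgroup's state, so for retractile claws the derived state is '0', and for the remaining characters it is '1'.
tarsal claw bifid: derived state '1' in Leptoeus only — an autapomorphy, so it tells us nothing about relationships among taxa.
stem photosynthetic (derived state '1') is shared by Therellus and Zygilis — a synapomorphy uniting that clade.
elongate rostrum: derived state '1' in Helioyx and Leptoeus only — synapomorphy for {Helioyx, Leptoeus}.
asymmetric ears: derived state '1' in Acroodon, Helioyx, and Leptoeus only — synapomorphy for {Acroodon, Helioyx, Leptoeus}.
retractile claws (derived state '0') is unique to Zygilis (autapomorphy; uninformative for grouping).
Most parsimonious ingroup topology: ((Zygilis,Therellus),((Helioyx,Leptoeus),Acroodon)).
Therellus and Zygilis form a cherry on this tree, so they are sister taxa.

Zygilis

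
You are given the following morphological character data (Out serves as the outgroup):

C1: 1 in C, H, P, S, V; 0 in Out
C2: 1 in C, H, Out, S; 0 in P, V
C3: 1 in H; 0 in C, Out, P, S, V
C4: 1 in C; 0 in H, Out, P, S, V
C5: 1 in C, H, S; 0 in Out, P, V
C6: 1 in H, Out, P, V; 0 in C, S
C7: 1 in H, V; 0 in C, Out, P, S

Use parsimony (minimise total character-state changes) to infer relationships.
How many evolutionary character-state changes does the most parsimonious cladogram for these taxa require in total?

Character polarity is set by the outgroup: the derived state is whichever differs from the outgroup's state, so for C2, C6 the derived state is '0', and for the remaining characters it is '1'.
All ingroup taxa share the derived state '1' for C1; it defines the ingroup but does not resolve relationships within it.
C2: derived state '0' in P and V only — synapomorphy for {P, V}.
C3 (derived state '1') is unique to H (autapomorphy; uninformative for grouping).
C4 (derived state '1') is unique to C (autapomorphy; uninformative for grouping).
Only C, H, and S show the derived state '1' for C5, supporting them as a clade.
C6: derived state '0' in C and S only — synapomorphy for {C, S}.
C7 groups H and V, which is incompatible with the clades supported by the remaining characters; treating it as convergent (homoplasy) costs fewer steps than any alternative tree.
Most parsimonious ingroup topology: ((H,(S,C)),(P,V)).
Changes per character on this tree: C1: 1; C2: 1; C3: 1; C4: 1; C5: 1; C6: 1; C7: 2.
Total = 8.

8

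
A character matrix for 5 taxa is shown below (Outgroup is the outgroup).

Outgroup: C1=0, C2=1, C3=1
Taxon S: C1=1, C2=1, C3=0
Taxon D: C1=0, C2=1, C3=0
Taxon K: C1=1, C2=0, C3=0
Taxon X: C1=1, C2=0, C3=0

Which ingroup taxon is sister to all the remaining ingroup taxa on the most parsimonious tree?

Character polarity is set by the outgroup: the derived state is whichever differs from the outgroup's state, so for C2, C3 the derived state is '0', and for the remaining characters it is '1'.
C1: derived state '1' in Taxon K, Taxon S, and Taxon X only — synapomorphy for {Taxon K, Taxon S, Taxon X}.
C2: derived state '0' in Taxon K and Taxon X only — synapomorphy for {Taxon K, Taxon X}.
C3 (derived state '0') is shared by all ingroup taxa — unites the whole ingroup.
Most parsimonious ingroup topology: ((Taxon S,(Taxon K,Taxon X)),Taxon D).
Taxon D is sister to the clade containing all other ingroup taxa, so it is the earliest-diverging (most basal) ingroup lineage.

Taxon D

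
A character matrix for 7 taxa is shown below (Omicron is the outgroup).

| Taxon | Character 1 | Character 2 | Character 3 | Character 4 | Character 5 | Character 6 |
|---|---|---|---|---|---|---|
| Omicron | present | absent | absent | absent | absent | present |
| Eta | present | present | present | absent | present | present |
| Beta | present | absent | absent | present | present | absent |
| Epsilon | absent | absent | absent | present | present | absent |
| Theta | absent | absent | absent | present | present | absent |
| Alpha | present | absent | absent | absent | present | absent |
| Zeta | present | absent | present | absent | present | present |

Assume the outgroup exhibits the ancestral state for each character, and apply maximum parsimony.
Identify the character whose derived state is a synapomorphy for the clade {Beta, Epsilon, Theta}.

Character 4

Character polarity is set by the outgroup: the derived state is whichever differs from the outgroup's state, so for Character 1, Character 6 the derived state is 'absent', and for the remaining characters it is 'present'.
Character 1: derived state 'absent' in Epsilon and Theta only — synapomorphy for {Epsilon, Theta}.
Character 2: derived state 'present' in Eta only — an autapomorphy, so it tells us nothing about relationships among taxa.
Character 3 (derived state 'present') is shared by Eta and Zeta — a synapomorphy uniting that clade.
Character 4 (derived state 'present') is shared by Beta, Epsilon, and Theta — a synapomorphy uniting that clade.
All ingroup taxa share the derived state 'present' for Character 5; it defines the ingroup but does not resolve relationships within it.
Character 6 (derived state 'absent') is shared by Alpha, Beta, Epsilon, and Theta — a synapomorphy uniting that clade.
Most parsimonious ingroup topology: ((((Theta,Epsilon),Beta),Alpha),(Eta,Zeta)).
The clade {Beta, Epsilon, Theta} is supported by Character 4: its derived state 'present' occurs in exactly those taxa and in no other taxon (including the outgroup).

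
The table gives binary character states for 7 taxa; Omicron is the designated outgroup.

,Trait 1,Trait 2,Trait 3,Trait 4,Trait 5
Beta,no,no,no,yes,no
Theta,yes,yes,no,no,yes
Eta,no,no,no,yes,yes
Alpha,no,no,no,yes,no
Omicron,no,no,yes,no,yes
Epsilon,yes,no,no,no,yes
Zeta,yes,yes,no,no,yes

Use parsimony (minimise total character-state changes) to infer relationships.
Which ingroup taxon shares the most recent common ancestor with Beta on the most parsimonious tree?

Character polarity is set by the outgroup: the derived state is whichever differs from the outgroup's state, so for Trait 3, Trait 5 the derived state is 'no', and for the remaining characters it is 'yes'.
Only Epsilon, Theta, and Zeta show the derived state 'yes' for Trait 1, supporting them as a clade.
Trait 2 (derived state 'yes') is shared by Theta and Zeta — a synapomorphy uniting that clade.
All ingroup taxa share the derived state 'no' for Trait 3; it defines the ingroup but does not resolve relationships within it.
Trait 4 (derived state 'yes') is shared by Alpha, Beta, and Eta — a synapomorphy uniting that clade.
Only Alpha and Beta show the derived state 'no' for Trait 5, supporting them as a clade.
Most parsimonious ingroup topology: (((Beta,Alpha),Eta),((Zeta,Theta),Epsilon)).
Beta and Alpha form a cherry on this tree, so they are sister taxa.

Alpha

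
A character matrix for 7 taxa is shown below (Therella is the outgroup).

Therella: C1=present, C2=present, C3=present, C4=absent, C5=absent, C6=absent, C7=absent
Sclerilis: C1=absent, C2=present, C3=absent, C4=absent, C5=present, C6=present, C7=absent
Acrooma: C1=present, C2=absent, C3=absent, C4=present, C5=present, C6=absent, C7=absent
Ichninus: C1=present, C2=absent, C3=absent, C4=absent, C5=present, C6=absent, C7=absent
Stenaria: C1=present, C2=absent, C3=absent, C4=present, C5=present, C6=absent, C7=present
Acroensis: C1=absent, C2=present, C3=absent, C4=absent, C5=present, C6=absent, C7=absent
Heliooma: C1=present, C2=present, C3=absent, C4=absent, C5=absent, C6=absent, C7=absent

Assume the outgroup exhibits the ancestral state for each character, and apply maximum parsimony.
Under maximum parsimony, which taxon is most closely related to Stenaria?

Acrooma

Character polarity is set by the outgroup: the derived state is whichever differs from the outgroup's state, so for C1, C2, C3 the derived state is 'absent', and for the remaining characters it is 'present'.
C1 (derived state 'absent') is shared by Acroensis and Sclerilis — a synapomorphy uniting that clade.
C2: derived state 'absent' in Acrooma, Ichninus, and Stenaria only — synapomorphy for {Acrooma, Ichninus, Stenaria}.
All ingroup taxa share the derived state 'absent' for C3; it defines the ingroup but does not resolve relationships within it.
C4: derived state 'present' in Acrooma and Stenaria only — synapomorphy for {Acrooma, Stenaria}.
C5 (derived state 'present') is shared by Acroensis, Acrooma, Ichninus, Sclerilis, and Stenaria — a synapomorphy uniting that clade.
C6: derived state 'present' in Sclerilis only — an autapomorphy, so it tells us nothing about relationships among taxa.
C7 (derived state 'present') is unique to Stenaria (autapomorphy; uninformative for grouping).
Most parsimonious ingroup topology: (((Sclerilis,Acroensis),((Acrooma,Stenaria),Ichninus)),Heliooma).
Stenaria and Acrooma form a cherry on this tree, so they are sister taxa.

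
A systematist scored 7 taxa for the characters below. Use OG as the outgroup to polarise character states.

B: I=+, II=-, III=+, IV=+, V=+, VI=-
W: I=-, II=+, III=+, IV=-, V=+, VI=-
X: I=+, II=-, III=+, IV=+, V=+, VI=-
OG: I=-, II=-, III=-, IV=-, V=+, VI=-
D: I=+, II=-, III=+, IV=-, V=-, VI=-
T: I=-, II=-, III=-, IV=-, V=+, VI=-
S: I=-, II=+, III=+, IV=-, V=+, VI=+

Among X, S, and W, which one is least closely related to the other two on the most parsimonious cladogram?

Character polarity is set by the outgroup: the derived state is whichever differs from the outgroup's state, so for V the derived state is '-', and for the remaining characters it is '+'.
I: derived state '+' in B, D, and X only — synapomorphy for {B, D, X}.
II: derived state '+' in S and W only — synapomorphy for {S, W}.
III (derived state '+') is shared by B, D, S, W, and X — a synapomorphy uniting that clade.
Only B and X show the derived state '+' for IV, supporting them as a clade.
V (derived state '-') is unique to D (autapomorphy; uninformative for grouping).
VI: derived state '+' in S only — an autapomorphy, so it tells us nothing about relationships among taxa.
Most parsimonious ingroup topology: (T,(((X,B),D),(S,W))).
W and S share a more recent common ancestor with each other than either does with X, so X is the least closely related of the three.

X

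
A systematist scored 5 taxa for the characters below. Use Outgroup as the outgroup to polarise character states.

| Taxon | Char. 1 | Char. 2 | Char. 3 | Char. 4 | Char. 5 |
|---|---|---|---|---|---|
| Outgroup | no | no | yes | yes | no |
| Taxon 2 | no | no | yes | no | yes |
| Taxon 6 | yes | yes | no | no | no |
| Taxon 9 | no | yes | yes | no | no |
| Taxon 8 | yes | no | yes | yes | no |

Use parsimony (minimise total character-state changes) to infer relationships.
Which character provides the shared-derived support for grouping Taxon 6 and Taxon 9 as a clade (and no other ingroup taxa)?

Char. 2

Character polarity is set by the outgroup: the derived state is whichever differs from the outgroup's state, so for Char. 3, Char. 4 the derived state is 'no', and for the remaining characters it is 'yes'.
Char. 1 (state 'yes') occurs in Taxon 6 and Taxon 8 but conflicts with the nesting implied by the other characters — most parsimoniously interpreted as homoplasy.
Char. 2 (derived state 'yes') is shared by Taxon 6 and Taxon 9 — a synapomorphy uniting that clade.
Char. 3: derived state 'no' in Taxon 6 only — an autapomorphy, so it tells us nothing about relationships among taxa.
Only Taxon 2, Taxon 6, and Taxon 9 show the derived state 'no' for Char. 4, supporting them as a clade.
Char. 5: derived state 'yes' in Taxon 2 only — an autapomorphy, so it tells us nothing about relationships among taxa.
Most parsimonious ingroup topology: ((Taxon 2,(Taxon 6,Taxon 9)),Taxon 8).
The clade {Taxon 6, Taxon 9} is supported by Char. 2: its derived state 'yes' occurs in exactly those taxa and in no other taxon (including the outgroup).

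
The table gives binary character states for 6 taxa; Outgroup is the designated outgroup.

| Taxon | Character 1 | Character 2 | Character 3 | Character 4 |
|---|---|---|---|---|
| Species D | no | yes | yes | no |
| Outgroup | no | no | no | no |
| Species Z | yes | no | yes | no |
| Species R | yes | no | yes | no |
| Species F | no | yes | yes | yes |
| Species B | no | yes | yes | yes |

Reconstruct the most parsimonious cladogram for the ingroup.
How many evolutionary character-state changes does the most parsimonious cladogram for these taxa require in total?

4

The outgroup has state 'no' for every character, so 'yes' is the derived state throughout.
Character 1 (derived state 'yes') is shared by Species R and Species Z — a synapomorphy uniting that clade.
Character 2: derived state 'yes' in Species B, Species D, and Species F only — synapomorphy for {Species B, Species D, Species F}.
All ingroup taxa share the derived state 'yes' for Character 3; it defines the ingroup but does not resolve relationships within it.
Character 4 (derived state 'yes') is shared by Species B and Species F — a synapomorphy uniting that clade.
Most parsimonious ingroup topology: (((Species F,Species B),Species D),(Species R,Species Z)).
Changes per character on this tree: Character 1: 1; Character 2: 1; Character 3: 1; Character 4: 1.
Total = 4.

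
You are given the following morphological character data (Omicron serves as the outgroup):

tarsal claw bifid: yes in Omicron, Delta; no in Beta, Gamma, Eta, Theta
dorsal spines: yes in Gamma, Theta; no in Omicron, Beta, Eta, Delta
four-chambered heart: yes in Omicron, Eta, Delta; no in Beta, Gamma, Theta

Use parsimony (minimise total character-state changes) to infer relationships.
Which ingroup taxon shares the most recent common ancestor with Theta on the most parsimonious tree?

Character polarity is set by the outgroup: the derived state is whichever differs from the outgroup's state, so for tarsal claw bifid, four-chambered heart the derived state is 'no', and for the remaining characters it is 'yes'.
Only Beta, Eta, Gamma, and Theta show the derived state 'no' for tarsal claw bifid, supporting them as a clade.
Only Gamma and Theta show the derived state 'yes' for dorsal spines, supporting them as a clade.
four-chambered heart (derived state 'no') is shared by Beta, Gamma, and Theta — a synapomorphy uniting that clade.
Most parsimonious ingroup topology: (((Beta,(Gamma,Theta)),Eta),Delta).
Theta and Gamma form a cherry on this tree, so they are sister taxa.

Gamma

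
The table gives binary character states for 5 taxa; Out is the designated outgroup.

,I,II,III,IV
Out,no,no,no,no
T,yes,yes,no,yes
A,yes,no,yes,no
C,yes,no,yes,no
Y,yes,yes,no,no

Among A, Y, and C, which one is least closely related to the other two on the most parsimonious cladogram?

The outgroup has state 'no' for every character, so 'yes' is the derived state throughout.
I (derived state 'yes') is shared by all ingroup taxa — unites the whole ingroup.
II: derived state 'yes' in T and Y only — synapomorphy for {T, Y}.
III: derived state 'yes' in A and C only — synapomorphy for {A, C}.
IV (derived state 'yes') is unique to T (autapomorphy; uninformative for grouping).
Most parsimonious ingroup topology: ((T,Y),(A,C)).
C and A share a more recent common ancestor with each other than either does with Y, so Y is the least closely related of the three.

Y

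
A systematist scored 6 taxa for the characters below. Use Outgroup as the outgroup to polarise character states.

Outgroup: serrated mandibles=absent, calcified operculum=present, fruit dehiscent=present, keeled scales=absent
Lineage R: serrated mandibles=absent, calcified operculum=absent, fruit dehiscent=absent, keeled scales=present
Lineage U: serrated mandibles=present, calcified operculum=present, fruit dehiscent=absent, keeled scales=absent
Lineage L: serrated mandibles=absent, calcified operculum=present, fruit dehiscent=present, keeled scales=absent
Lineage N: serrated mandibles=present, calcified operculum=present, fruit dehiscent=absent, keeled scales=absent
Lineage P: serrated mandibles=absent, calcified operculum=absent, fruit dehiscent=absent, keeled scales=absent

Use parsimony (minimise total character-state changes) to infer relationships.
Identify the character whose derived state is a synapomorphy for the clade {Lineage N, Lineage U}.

Character polarity is set by the outgroup: the derived state is whichever differs from the outgroup's state, so for calcified operculum, fruit dehiscent the derived state is 'absent', and for the remaining characters it is 'present'.
serrated mandibles (derived state 'present') is shared by Lineage N and Lineage U — a synapomorphy uniting that clade.
Only Lineage P and Lineage R show the derived state 'absent' for calcified operculum, supporting them as a clade.
fruit dehiscent: derived state 'absent' in Lineage N, Lineage P, Lineage R, and Lineage U only — synapomorphy for {Lineage N, Lineage P, Lineage R, Lineage U}.
keeled scales: derived state 'present' in Lineage R only — an autapomorphy, so it tells us nothing about relationships among taxa.
Most parsimonious ingroup topology: (((Lineage R,Lineage P),(Lineage U,Lineage N)),Lineage L).
The clade {Lineage N, Lineage U} is supported by serrated mandibles: its derived state 'present' occurs in exactly those taxa and in no other taxon (including the outgroup).

serrated mandibles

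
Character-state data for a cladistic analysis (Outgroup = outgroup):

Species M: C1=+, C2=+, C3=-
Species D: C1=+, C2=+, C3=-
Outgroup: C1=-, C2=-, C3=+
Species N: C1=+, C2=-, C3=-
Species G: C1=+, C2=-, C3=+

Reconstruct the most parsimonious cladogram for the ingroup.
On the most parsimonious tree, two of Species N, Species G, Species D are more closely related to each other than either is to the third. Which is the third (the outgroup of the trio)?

Species G

Character polarity is set by the outgroup: the derived state is whichever differs from the outgroup's state, so for C3 the derived state is '-', and for the remaining characters it is '+'.
All ingroup taxa share the derived state '+' for C1; it defines the ingroup but does not resolve relationships within it.
C2 (derived state '+') is shared by Species D and Species M — a synapomorphy uniting that clade.
Only Species D, Species M, and Species N show the derived state '-' for C3, supporting them as a clade.
Most parsimonious ingroup topology: ((Species N,(Species D,Species M)),Species G).
Species D and Species N share a more recent common ancestor with each other than either does with Species G, so Species G is the least closely related of the three.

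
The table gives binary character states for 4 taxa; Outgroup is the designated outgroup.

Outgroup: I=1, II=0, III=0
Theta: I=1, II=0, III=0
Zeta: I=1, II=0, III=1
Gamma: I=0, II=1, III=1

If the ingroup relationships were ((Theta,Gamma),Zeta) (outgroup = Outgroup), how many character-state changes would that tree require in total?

4

Map each character onto ((Theta,Gamma),Zeta) (rooted by Outgroup) and count the minimum state changes it requires (Fitch parsimony):
I: 1; II: 1; III: 2.
Total tree length = 4.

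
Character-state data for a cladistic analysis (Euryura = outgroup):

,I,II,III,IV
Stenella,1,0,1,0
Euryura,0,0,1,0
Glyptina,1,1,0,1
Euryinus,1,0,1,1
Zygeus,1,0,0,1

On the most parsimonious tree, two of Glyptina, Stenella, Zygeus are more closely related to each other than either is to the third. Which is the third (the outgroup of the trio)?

Stenella

Character polarity is set by the outgroup: the derived state is whichever differs from the outgroup's state, so for III the derived state is '0', and for the remaining characters it is '1'.
All ingroup taxa share the derived state '1' for I; it defines the ingroup but does not resolve relationships within it.
II: derived state '1' in Glyptina only — an autapomorphy, so it tells us nothing about relationships among taxa.
III (derived state '0') is shared by Glyptina and Zygeus — a synapomorphy uniting that clade.
IV: derived state '1' in Euryinus, Glyptina, and Zygeus only — synapomorphy for {Euryinus, Glyptina, Zygeus}.
Most parsimonious ingroup topology: ((Euryinus,(Glyptina,Zygeus)),Stenella).
Zygeus and Glyptina share a more recent common ancestor with each other than either does with Stenella, so Stenella is the least closely related of the three.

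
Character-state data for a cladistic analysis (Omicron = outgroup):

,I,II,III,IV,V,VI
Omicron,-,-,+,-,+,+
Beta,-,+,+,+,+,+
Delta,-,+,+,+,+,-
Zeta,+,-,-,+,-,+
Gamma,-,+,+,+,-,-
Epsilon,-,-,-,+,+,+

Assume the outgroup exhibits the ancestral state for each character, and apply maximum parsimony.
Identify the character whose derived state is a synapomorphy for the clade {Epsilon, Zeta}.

Character polarity is set by the outgroup: the derived state is whichever differs from the outgroup's state, so for III, V, VI the derived state is '-', and for the remaining characters it is '+'.
I: derived state '+' in Zeta only — an autapomorphy, so it tells us nothing about relationships among taxa.
II (derived state '+') is shared by Beta, Delta, and Gamma — a synapomorphy uniting that clade.
III (derived state '-') is shared by Epsilon and Zeta — a synapomorphy uniting that clade.
All ingroup taxa share the derived state '+' for IV; it defines the ingroup but does not resolve relationships within it.
V (state '-') occurs in Gamma and Zeta but conflicts with the nesting implied by the other characters — most parsimoniously interpreted as homoplasy.
VI (derived state '-') is shared by Delta and Gamma — a synapomorphy uniting that clade.
Most parsimonious ingroup topology: ((Beta,(Delta,Gamma)),(Zeta,Epsilon)).
The clade {Epsilon, Zeta} is supported by III: its derived state '-' occurs in exactly those taxa and in no other taxon (including the outgroup).

III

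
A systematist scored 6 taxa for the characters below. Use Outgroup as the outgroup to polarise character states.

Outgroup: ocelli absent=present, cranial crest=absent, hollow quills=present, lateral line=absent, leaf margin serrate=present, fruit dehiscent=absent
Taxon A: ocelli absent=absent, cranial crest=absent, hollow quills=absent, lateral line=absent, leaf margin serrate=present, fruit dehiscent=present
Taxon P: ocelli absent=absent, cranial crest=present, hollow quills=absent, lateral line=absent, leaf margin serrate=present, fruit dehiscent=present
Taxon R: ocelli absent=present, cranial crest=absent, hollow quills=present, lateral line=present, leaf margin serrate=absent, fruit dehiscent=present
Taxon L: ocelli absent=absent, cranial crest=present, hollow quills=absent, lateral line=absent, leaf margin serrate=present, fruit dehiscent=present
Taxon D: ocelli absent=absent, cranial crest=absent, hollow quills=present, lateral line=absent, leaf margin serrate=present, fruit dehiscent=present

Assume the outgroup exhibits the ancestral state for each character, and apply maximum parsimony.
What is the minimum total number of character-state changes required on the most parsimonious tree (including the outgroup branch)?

Character polarity is set by the outgroup: the derived state is whichever differs from the outgroup's state, so for ocelli absent, hollow quills, leaf margin serrate the derived state is 'absent', and for the remaining characters it is 'present'.
ocelli absent (derived state 'absent') is shared by Taxon A, Taxon D, Taxon L, and Taxon P — a synapomorphy uniting that clade.
cranial crest (derived state 'present') is shared by Taxon L and Taxon P — a synapomorphy uniting that clade.
hollow quills (derived state 'absent') is shared by Taxon A, Taxon L, and Taxon P — a synapomorphy uniting that clade.
lateral line (derived state 'present') is unique to Taxon R (autapomorphy; uninformative for grouping).
leaf margin serrate (derived state 'absent') is unique to Taxon R (autapomorphy; uninformative for grouping).
fruit dehiscent (derived state 'present') is shared by all ingroup taxa — unites the whole ingroup.
Most parsimonious ingroup topology: (((Taxon A,(Taxon P,Taxon L)),Taxon D),Taxon R).
Changes per character on this tree: ocelli absent: 1; cranial crest: 1; hollow quills: 1; lateral line: 1; leaf margin serrate: 1; fruit dehiscent: 1.
Total = 6.

6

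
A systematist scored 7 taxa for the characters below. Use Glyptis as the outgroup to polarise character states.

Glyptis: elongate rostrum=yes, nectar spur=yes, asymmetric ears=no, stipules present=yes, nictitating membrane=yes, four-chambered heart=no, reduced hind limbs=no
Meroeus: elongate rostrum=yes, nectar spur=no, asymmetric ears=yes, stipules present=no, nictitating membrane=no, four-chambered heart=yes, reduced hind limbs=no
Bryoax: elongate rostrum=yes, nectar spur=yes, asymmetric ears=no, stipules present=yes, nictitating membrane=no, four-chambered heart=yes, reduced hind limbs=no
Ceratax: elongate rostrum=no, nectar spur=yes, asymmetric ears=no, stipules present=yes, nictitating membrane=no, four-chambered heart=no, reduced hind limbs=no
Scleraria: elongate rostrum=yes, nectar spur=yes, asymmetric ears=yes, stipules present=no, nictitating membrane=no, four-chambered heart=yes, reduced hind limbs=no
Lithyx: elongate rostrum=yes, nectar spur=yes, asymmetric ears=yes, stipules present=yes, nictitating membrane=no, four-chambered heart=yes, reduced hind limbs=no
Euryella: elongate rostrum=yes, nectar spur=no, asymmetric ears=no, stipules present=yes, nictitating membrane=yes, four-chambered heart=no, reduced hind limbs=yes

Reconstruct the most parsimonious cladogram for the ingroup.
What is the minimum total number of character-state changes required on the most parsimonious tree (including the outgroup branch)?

8

Character polarity is set by the outgroup: the derived state is whichever differs from the outgroup's state, so for elongate rostrum, nectar spur, stipules present, nictitating membrane the derived state is 'no', and for the remaining characters it is 'yes'.
elongate rostrum (derived state 'no') is unique to Ceratax (autapomorphy; uninformative for grouping).
nectar spur (state 'no') occurs in Euryella and Meroeus but conflicts with the nesting implied by the other characters — most parsimoniously interpreted as homoplasy.
asymmetric ears: derived state 'yes' in Lithyx, Meroeus, and Scleraria only — synapomorphy for {Lithyx, Meroeus, Scleraria}.
stipules present: derived state 'no' in Meroeus and Scleraria only — synapomorphy for {Meroeus, Scleraria}.
Only Bryoax, Ceratax, Lithyx, Meroeus, and Scleraria show the derived state 'no' for nictitating membrane, supporting them as a clade.
Only Bryoax, Lithyx, Meroeus, and Scleraria show the derived state 'yes' for four-chambered heart, supporting them as a clade.
reduced hind limbs (derived state 'yes') is unique to Euryella (autapomorphy; uninformative for grouping).
Most parsimonious ingroup topology: (((((Meroeus,Scleraria),Lithyx),Bryoax),Ceratax),Euryella).
Changes per character on this tree: elongate rostrum: 1; nectar spur: 2; asymmetric ears: 1; stipules present: 1; nictitating membrane: 1; four-chambered heart: 1; reduced hind limbs: 1.
Total = 8.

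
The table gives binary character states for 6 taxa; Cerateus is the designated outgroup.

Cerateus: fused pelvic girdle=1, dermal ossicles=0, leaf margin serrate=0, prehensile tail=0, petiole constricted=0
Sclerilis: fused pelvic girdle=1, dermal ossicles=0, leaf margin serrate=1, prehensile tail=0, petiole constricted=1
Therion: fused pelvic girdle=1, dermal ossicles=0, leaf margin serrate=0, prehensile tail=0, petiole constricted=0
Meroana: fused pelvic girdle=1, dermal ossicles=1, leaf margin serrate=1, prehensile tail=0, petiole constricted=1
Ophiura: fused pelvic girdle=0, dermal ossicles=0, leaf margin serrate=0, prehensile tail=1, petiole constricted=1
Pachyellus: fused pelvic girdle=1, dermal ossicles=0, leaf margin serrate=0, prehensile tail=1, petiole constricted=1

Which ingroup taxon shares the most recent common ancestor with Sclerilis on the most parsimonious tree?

Meroana

Character polarity is set by the outgroup: the derived state is whichever differs from the outgroup's state, so for fused pelvic girdle the derived state is '0', and for the remaining characters it is '1'.
fused pelvic girdle: derived state '0' in Ophiura only — an autapomorphy, so it tells us nothing about relationships among taxa.
dermal ossicles (derived state '1') is unique to Meroana (autapomorphy; uninformative for grouping).
leaf margin serrate: derived state '1' in Meroana and Sclerilis only — synapomorphy for {Meroana, Sclerilis}.
prehensile tail (derived state '1') is shared by Ophiura and Pachyellus — a synapomorphy uniting that clade.
petiole constricted: derived state '1' in Meroana, Ophiura, Pachyellus, and Sclerilis only — synapomorphy for {Meroana, Ophiura, Pachyellus, Sclerilis}.
Most parsimonious ingroup topology: (((Sclerilis,Meroana),(Ophiura,Pachyellus)),Therion).
Sclerilis and Meroana form a cherry on this tree, so they are sister taxa.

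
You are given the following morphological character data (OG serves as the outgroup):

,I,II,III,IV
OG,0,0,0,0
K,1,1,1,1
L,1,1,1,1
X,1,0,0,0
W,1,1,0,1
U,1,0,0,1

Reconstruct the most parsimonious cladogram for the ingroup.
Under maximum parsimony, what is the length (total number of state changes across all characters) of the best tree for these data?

The outgroup has state '0' for every character, so '1' is the derived state throughout.
All ingroup taxa share the derived state '1' for I; it defines the ingroup but does not resolve relationships within it.
II (derived state '1') is shared by K, L, and W — a synapomorphy uniting that clade.
III (derived state '1') is shared by K and L — a synapomorphy uniting that clade.
Only K, L, U, and W show the derived state '1' for IV, supporting them as a clade.
Most parsimonious ingroup topology: ((((K,L),W),U),X).
Changes per character on this tree: I: 1; II: 1; III: 1; IV: 1.
Total = 4.

4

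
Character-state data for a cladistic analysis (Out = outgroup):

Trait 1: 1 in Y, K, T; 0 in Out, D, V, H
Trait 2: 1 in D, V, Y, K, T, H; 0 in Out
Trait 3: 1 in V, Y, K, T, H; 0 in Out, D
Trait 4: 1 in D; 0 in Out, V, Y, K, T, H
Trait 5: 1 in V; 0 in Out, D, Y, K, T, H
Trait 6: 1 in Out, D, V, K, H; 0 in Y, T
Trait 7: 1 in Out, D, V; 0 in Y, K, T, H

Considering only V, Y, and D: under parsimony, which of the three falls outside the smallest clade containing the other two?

D

Character polarity is set by the outgroup: the derived state is whichever differs from the outgroup's state, so for Trait 6, Trait 7 the derived state is '0', and for the remaining characters it is '1'.
Trait 1: derived state '1' in K, T, and Y only — synapomorphy for {K, T, Y}.
Trait 2 (derived state '1') is shared by all ingroup taxa — unites the whole ingroup.
Trait 3: derived state '1' in H, K, T, V, and Y only — synapomorphy for {H, K, T, V, Y}.
Trait 4: derived state '1' in D only — an autapomorphy, so it tells us nothing about relationships among taxa.
Trait 5: derived state '1' in V only — an autapomorphy, so it tells us nothing about relationships among taxa.
Trait 6: derived state '0' in T and Y only — synapomorphy for {T, Y}.
Trait 7: derived state '0' in H, K, T, and Y only — synapomorphy for {H, K, T, Y}.
Most parsimonious ingroup topology: (D,(V,(((Y,T),K),H))).
Y and V share a more recent common ancestor with each other than either does with D, so D is the least closely related of the three.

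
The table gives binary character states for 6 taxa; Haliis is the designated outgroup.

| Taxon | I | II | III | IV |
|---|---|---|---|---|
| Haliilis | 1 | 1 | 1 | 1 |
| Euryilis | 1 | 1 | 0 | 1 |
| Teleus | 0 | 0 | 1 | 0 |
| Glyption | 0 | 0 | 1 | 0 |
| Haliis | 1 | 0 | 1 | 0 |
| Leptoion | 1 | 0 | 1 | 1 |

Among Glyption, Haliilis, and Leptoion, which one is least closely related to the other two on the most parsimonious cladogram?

Glyption

Character polarity is set by the outgroup: the derived state is whichever differs from the outgroup's state, so for I, III the derived state is '0', and for the remaining characters it is '1'.
I (derived state '0') is shared by Glyption and Teleus — a synapomorphy uniting that clade.
II: derived state '1' in Euryilis and Haliilis only — synapomorphy for {Euryilis, Haliilis}.
III (derived state '0') is unique to Euryilis (autapomorphy; uninformative for grouping).
IV: derived state '1' in Euryilis, Haliilis, and Leptoion only — synapomorphy for {Euryilis, Haliilis, Leptoion}.
Most parsimonious ingroup topology: ((Glyption,Teleus),(Leptoion,(Haliilis,Euryilis))).
Leptoion and Haliilis share a more recent common ancestor with each other than either does with Glyption, so Glyption is the least closely related of the three.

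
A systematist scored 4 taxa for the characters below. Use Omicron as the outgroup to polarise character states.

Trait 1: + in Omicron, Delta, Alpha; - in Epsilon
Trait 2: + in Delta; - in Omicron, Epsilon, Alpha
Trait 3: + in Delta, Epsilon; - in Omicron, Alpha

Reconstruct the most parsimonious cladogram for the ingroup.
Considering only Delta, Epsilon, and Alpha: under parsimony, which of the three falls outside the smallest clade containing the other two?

Alpha

Character polarity is set by the outgroup: the derived state is whichever differs from the outgroup's state, so for Trait 1 the derived state is '-', and for the remaining characters it is '+'.
Trait 1 (derived state '-') is unique to Epsilon (autapomorphy; uninformative for grouping).
Trait 2 (derived state '+') is unique to Delta (autapomorphy; uninformative for grouping).
Trait 3: derived state '+' in Delta and Epsilon only — synapomorphy for {Delta, Epsilon}.
Most parsimonious ingroup topology: ((Delta,Epsilon),Alpha).
Epsilon and Delta share a more recent common ancestor with each other than either does with Alpha, so Alpha is the least closely related of the three.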